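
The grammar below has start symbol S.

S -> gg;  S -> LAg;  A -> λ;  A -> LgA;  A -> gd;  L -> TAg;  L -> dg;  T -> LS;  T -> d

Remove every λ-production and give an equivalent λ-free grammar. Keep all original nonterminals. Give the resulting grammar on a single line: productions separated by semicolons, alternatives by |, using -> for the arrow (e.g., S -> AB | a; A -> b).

Nullable set: {A}.
S -> LAg: A nullable, giving LAg | Lg.
Drop A -> λ.
A -> LgA: A nullable, giving Lg | LgA.
L -> TAg: A nullable, giving TAg | Tg.
Unchanged (no nullable symbols): S -> gg; A -> gd; L -> dg; T -> LS; T -> d.

S -> Lg | gg | LAg; A -> Lg | gd | LgA; L -> Tg | dg | TAg; T -> d | LS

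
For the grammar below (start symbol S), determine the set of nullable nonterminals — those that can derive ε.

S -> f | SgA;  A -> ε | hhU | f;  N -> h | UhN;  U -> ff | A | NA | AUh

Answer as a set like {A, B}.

Directly nullable (have an ε-rule): {A}.
U is nullable via U -> A (every symbol on the right is already known nullable).
Not nullable: N, S — each has a terminal in every rule's right-hand side or depends on a non-nullable symbol.

{A, U}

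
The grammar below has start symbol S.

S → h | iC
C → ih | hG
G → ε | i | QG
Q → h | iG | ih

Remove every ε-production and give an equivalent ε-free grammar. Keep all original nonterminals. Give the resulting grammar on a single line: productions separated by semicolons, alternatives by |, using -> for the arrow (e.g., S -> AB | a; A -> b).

Nullable set: {G}.
C -> hG: G nullable, giving h | hG.
Drop G -> ε.
G -> QG: G nullable, giving Q | QG.
Q -> iG: G nullable, giving i | iG.
Unchanged (no nullable symbols): S -> h; S -> iC; C -> ih; G -> i; Q -> h; Q -> ih.

S -> h | iC; C -> h | hG | ih; G -> Q | i | QG; Q -> h | i | iG | ih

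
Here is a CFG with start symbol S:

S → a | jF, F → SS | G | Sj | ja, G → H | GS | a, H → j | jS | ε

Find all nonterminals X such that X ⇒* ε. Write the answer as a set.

{F, G, H}

Directly nullable (have an ε-rule): {H}.
G is nullable via G -> H (every symbol on the right is already known nullable).
F is nullable via F -> G (every symbol on the right is already known nullable).
Not nullable: S — each has a terminal in every rule's right-hand side or depends on a non-nullable symbol.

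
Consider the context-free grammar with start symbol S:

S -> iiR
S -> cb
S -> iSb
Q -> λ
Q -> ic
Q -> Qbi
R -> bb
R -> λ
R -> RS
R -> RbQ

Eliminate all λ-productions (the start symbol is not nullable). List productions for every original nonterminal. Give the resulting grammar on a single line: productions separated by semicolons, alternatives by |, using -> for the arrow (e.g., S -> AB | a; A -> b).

S -> cb | ii | iSb | iiR; Q -> bi | ic | Qbi; R -> S | b | RS | Rb | bQ | bb | RbQ

Nullable set: {Q, R}.
S -> iiR: R nullable, giving ii | iiR.
Drop Q -> λ.
Q -> Qbi: Q nullable, giving Qbi | bi.
Drop R -> λ.
R -> RS: R nullable, giving RS | S.
R -> RbQ: R, Q nullable, giving Rb | RbQ | b | bQ.
Unchanged (no nullable symbols): S -> cb; S -> iSb; Q -> ic; R -> bb.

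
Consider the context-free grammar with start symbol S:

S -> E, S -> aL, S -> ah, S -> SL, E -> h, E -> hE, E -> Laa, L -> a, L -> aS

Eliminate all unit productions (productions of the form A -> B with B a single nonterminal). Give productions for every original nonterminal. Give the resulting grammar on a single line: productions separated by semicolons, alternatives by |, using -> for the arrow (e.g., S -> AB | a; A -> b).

Unit productions: S->E.
Unit pairs (A ⇒* B via units): (S,E).
S: inherits non-unit rules of {E, S} → Laa | SL | aL | ah | h | hE.
E: inherits non-unit rules of {E} → Laa | h | hE.
L: inherits non-unit rules of {L} → a | aS.

S -> h | SL | aL | ah | hE | Laa; E -> h | hE | Laa; L -> a | aS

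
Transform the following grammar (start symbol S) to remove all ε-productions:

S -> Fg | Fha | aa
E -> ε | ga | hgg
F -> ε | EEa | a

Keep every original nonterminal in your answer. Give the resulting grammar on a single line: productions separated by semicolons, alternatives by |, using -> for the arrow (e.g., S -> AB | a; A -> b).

S -> g | Fg | aa | ha | Fha; E -> ga | hgg; F -> a | Ea | EEa

Nullable set: {E, F}.
S -> Fg: F nullable, giving Fg | g.
S -> Fha: F nullable, giving Fha | ha.
Drop E -> ε.
Drop F -> ε.
F -> EEa: E, E nullable, giving EEa | Ea | a.
Unchanged (no nullable symbols): S -> aa; E -> ga; E -> hgg; F -> a.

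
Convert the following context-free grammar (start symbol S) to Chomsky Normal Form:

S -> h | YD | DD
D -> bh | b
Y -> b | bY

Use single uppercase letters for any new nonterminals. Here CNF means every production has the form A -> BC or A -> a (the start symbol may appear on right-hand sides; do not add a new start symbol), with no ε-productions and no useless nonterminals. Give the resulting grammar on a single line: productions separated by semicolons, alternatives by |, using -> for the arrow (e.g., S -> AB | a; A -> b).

S -> h | DD | YD; A -> b; B -> h; D -> b | AB; Y -> b | AY

No ε-productions.
No unit productions to eliminate.
TERM: introduce A -> b, B -> h and substitute in every rule of length ≥2.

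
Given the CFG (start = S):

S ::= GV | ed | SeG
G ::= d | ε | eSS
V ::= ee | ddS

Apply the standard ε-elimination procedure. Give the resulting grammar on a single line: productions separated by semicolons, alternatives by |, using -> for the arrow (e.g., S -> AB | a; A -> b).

Nullable set: {G}.
S -> GV: G nullable, giving GV | V.
S -> SeG: G nullable, giving Se | SeG.
Drop G -> ε.
Unchanged (no nullable symbols): S -> ed; G -> d; G -> eSS; V -> ddS; V -> ee.

S -> V | GV | Se | ed | SeG; G -> d | eSS; V -> ee | ddS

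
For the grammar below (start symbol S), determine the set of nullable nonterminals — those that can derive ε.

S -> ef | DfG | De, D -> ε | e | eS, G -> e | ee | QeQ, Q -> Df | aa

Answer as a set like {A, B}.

{D}

Directly nullable (have an ε-rule): {D}.
Not nullable: G, Q, S — each has a terminal in every rule's right-hand side or depends on a non-nullable symbol.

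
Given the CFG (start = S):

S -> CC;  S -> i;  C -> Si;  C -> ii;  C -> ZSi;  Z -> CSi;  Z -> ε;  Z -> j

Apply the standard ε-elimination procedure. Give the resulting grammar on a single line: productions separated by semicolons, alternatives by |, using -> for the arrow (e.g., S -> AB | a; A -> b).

S -> i | CC; C -> Si | ii | ZSi; Z -> j | CSi

Nullable set: {Z}.
C -> ZSi: Z nullable, giving Si | ZSi.
Drop Z -> ε.
Unchanged (no nullable symbols): S -> CC; S -> i; C -> Si; C -> ii; Z -> CSi; Z -> j.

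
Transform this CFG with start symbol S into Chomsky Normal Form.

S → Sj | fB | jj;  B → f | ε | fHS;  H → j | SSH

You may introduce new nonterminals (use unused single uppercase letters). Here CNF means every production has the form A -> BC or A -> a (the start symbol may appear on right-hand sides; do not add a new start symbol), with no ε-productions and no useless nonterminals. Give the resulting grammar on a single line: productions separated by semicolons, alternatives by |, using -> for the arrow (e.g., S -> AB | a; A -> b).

Nullable: {B}; after ε-elimination: S -> f | Sj | fB | jj; B -> f | fHS; H -> j | SSH.
No unit productions to eliminate.
TERM: introduce A -> f, C -> j and substitute in every rule of length ≥2.
BIN: B -> AHS becomes B -> AD, D -> HS; H -> SSH becomes H -> SE, E -> SH.

S -> f | AB | CC | SC; A -> f; B -> f | AD; C -> j; D -> HS; E -> SH; H -> j | SE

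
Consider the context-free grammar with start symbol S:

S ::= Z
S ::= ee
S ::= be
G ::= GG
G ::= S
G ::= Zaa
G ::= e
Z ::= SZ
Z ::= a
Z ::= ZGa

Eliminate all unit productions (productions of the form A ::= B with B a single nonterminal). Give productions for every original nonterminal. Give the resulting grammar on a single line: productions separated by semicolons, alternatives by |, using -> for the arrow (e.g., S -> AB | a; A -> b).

S -> a | SZ | be | ee | ZGa; G -> a | e | GG | SZ | be | ee | ZGa | Zaa; Z -> a | SZ | ZGa

Unit productions: G->S, S->Z.
Unit pairs (A ⇒* B via units): (G,S), (G,Z), (S,Z).
S: inherits non-unit rules of {S, Z} → SZ | ZGa | a | be | ee.
G: inherits non-unit rules of {G, S, Z} → GG | SZ | ZGa | Zaa | a | be | e | ee.
Z: inherits non-unit rules of {Z} → SZ | ZGa | a.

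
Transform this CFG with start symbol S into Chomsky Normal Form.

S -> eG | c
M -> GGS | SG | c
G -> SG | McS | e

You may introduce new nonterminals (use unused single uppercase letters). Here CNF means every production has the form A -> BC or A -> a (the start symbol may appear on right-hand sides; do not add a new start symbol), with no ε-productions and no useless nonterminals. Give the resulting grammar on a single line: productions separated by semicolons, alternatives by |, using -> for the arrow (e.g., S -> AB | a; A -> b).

No ε-productions.
No unit productions to eliminate.
TERM: introduce A -> c, B -> e and substitute in every rule of length ≥2.
BIN: G -> MAS becomes G -> MC, C -> AS; M -> GGS becomes M -> GD, D -> GS.

S -> c | BG; A -> c; B -> e; C -> AS; D -> GS; G -> e | MC | SG; M -> c | GD | SG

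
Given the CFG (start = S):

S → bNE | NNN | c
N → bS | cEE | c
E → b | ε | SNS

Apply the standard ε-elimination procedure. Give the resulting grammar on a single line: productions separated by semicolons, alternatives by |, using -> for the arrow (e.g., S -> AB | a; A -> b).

Nullable set: {E}.
S -> bNE: E nullable, giving bN | bNE.
Drop E -> ε.
N -> cEE: E, E nullable, giving c | cE | cEE.
Unchanged (no nullable symbols): S -> NNN; S -> c; E -> SNS; E -> b; N -> bS; N -> c.

S -> c | bN | NNN | bNE; E -> b | SNS; N -> c | bS | cE | cEE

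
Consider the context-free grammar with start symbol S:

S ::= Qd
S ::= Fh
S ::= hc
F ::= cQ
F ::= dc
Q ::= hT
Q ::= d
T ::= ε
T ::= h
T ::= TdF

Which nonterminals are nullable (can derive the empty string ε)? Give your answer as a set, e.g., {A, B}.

Directly nullable (have an ε-rule): {T}.
Not nullable: F, Q, S — each has a terminal in every rule's right-hand side or depends on a non-nullable symbol.

{T}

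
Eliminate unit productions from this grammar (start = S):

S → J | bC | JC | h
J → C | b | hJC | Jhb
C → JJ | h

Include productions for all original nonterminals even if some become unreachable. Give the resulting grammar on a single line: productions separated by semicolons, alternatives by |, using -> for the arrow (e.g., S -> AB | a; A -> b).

S -> b | h | JC | JJ | bC | Jhb | hJC; C -> h | JJ; J -> b | h | JJ | Jhb | hJC

Unit productions: J->C, S->J.
Unit pairs (A ⇒* B via units): (J,C), (S,C), (S,J).
S: inherits non-unit rules of {C, J, S} → JC | JJ | Jhb | b | bC | h | hJC.
C: inherits non-unit rules of {C} → JJ | h.
J: inherits non-unit rules of {C, J} → JJ | Jhb | b | h | hJC.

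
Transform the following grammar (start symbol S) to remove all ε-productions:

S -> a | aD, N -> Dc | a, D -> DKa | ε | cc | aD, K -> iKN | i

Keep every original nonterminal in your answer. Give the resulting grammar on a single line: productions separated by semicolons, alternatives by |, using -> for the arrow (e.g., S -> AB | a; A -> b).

S -> a | aD; D -> a | Ka | aD | cc | DKa; K -> i | iKN; N -> a | c | Dc

Nullable set: {D}.
S -> aD: D nullable, giving a | aD.
Drop D -> ε.
D -> DKa: D nullable, giving DKa | Ka.
D -> aD: D nullable, giving a | aD.
N -> Dc: D nullable, giving Dc | c.
Unchanged (no nullable symbols): S -> a; D -> cc; K -> i; K -> iKN; N -> a.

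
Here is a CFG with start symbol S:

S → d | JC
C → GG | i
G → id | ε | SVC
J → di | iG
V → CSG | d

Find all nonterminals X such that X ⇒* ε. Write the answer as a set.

Directly nullable (have an ε-rule): {G}.
C is nullable via C -> GG (every symbol on the right is already known nullable).
Not nullable: J, S, V — each has a terminal in every rule's right-hand side or depends on a non-nullable symbol.

{C, G}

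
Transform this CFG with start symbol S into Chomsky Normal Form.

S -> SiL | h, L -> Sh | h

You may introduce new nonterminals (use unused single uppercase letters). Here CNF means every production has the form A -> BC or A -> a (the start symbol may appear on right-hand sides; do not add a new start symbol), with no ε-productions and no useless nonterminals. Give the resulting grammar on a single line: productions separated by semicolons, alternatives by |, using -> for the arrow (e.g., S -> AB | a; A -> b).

No ε-productions.
No unit productions to eliminate.
TERM: introduce A -> h, B -> i and substitute in every rule of length ≥2.
BIN: S -> SBL becomes S -> SC, C -> BL.

S -> h | SC; A -> h; B -> i; C -> BL; L -> h | SA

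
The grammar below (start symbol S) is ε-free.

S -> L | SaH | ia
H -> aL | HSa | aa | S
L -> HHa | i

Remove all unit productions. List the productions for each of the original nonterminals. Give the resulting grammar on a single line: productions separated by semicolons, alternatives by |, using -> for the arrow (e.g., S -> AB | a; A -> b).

S -> i | ia | HHa | SaH; H -> i | aL | aa | ia | HHa | HSa | SaH; L -> i | HHa

Unit productions: H->S, S->L.
Unit pairs (A ⇒* B via units): (H,L), (H,S), (S,L).
S: inherits non-unit rules of {L, S} → HHa | SaH | i | ia.
H: inherits non-unit rules of {H, L, S} → HHa | HSa | SaH | aL | aa | i | ia.
L: inherits non-unit rules of {L} → HHa | i.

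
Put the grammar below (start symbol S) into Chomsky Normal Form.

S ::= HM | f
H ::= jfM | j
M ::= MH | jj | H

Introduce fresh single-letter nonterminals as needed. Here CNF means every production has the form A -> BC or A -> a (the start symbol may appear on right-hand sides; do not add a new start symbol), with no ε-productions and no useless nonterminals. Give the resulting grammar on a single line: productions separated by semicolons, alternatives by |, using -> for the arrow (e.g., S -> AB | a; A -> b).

No ε-productions.
After unit-elimination: S -> f | HM; H -> j | jfM; M -> j | MH | jj | jfM.
TERM: introduce B -> f, A -> j and substitute in every rule of length ≥2.
BIN: H -> ABM becomes H -> AC, C -> BM; M -> ABM becomes M -> AD, D -> BM.

S -> f | HM; A -> j; B -> f; C -> BM; D -> BM; H -> j | AC; M -> j | AA | AD | MH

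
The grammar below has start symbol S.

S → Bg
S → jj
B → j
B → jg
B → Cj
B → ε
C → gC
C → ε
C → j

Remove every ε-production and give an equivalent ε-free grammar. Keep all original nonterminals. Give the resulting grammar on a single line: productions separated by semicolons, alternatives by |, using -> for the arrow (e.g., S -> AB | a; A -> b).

Nullable set: {B, C}.
S -> Bg: B nullable, giving Bg | g.
Drop B -> ε.
B -> Cj: C nullable, giving Cj | j.
Drop C -> ε.
C -> gC: C nullable, giving g | gC.
Unchanged (no nullable symbols): S -> jj; B -> j; B -> jg; C -> j.

S -> g | Bg | jj; B -> j | Cj | jg; C -> g | j | gC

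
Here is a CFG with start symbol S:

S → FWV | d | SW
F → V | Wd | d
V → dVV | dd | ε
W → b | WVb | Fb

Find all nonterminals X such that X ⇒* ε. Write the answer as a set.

Directly nullable (have an ε-rule): {V}.
F is nullable via F -> V (every symbol on the right is already known nullable).
Not nullable: S, W — each has a terminal in every rule's right-hand side or depends on a non-nullable symbol.

{F, V}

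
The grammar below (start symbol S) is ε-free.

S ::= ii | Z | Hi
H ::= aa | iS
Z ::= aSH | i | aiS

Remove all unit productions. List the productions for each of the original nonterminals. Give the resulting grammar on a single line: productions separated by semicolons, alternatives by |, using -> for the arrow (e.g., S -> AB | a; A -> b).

Unit productions: S->Z.
Unit pairs (A ⇒* B via units): (S,Z).
S: inherits non-unit rules of {S, Z} → Hi | aSH | aiS | i | ii.
H: inherits non-unit rules of {H} → aa | iS.
Z: inherits non-unit rules of {Z} → aSH | aiS | i.

S -> i | Hi | ii | aSH | aiS; H -> aa | iS; Z -> i | aSH | aiS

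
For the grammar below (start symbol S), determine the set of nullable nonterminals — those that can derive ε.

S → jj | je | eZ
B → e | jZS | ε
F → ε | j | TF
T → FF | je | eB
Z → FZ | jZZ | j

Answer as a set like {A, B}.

Directly nullable (have an ε-rule): {B, F}.
T is nullable via T -> FF (every symbol on the right is already known nullable).
Not nullable: S, Z — each has a terminal in every rule's right-hand side or depends on a non-nullable symbol.

{B, F, T}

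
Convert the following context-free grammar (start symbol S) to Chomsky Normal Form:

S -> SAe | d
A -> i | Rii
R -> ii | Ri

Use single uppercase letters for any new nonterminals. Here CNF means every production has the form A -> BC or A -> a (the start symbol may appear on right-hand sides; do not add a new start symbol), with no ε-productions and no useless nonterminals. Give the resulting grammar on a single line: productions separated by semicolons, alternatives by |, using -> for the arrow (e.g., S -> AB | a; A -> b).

S -> d | SE; A -> i | RD; B -> i; C -> e; D -> BB; E -> AC; R -> BB | RB

No ε-productions.
No unit productions to eliminate.
TERM: introduce C -> e, B -> i and substitute in every rule of length ≥2.
BIN: A -> RBB becomes A -> RD, D -> BB; S -> SAC becomes S -> SE, E -> AC.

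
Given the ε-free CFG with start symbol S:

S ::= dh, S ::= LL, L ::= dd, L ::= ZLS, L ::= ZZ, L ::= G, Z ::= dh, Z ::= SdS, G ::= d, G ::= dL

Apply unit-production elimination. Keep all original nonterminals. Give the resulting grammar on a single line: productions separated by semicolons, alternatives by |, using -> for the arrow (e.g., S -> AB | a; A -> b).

S -> LL | dh; G -> d | dL; L -> d | ZZ | dL | dd | ZLS; Z -> dh | SdS

Unit productions: L->G.
Unit pairs (A ⇒* B via units): (L,G).
S: inherits non-unit rules of {S} → LL | dh.
G: inherits non-unit rules of {G} → d | dL.
L: inherits non-unit rules of {G, L} → ZLS | ZZ | d | dL | dd.
Z: inherits non-unit rules of {Z} → SdS | dh.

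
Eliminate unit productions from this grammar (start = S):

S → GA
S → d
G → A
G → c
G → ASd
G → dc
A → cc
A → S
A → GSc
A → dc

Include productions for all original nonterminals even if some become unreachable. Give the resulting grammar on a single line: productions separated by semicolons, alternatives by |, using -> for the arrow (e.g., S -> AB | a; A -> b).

S -> d | GA; A -> d | GA | cc | dc | GSc; G -> c | d | GA | cc | dc | ASd | GSc

Unit productions: A->S, G->A.
Unit pairs (A ⇒* B via units): (A,S), (G,A), (G,S).
S: inherits non-unit rules of {S} → GA | d.
A: inherits non-unit rules of {A, S} → GA | GSc | cc | d | dc.
G: inherits non-unit rules of {A, G, S} → ASd | GA | GSc | c | cc | d | dc.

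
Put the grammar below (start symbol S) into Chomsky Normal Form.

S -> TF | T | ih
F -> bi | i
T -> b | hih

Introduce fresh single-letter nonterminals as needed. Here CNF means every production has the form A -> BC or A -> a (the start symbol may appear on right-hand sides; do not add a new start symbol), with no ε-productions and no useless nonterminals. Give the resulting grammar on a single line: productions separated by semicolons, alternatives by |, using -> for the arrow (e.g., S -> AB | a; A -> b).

S -> b | BC | CD | TF; A -> b; B -> i; C -> h; D -> BC; E -> BC; F -> i | AB; T -> b | CE

No ε-productions.
After unit-elimination: S -> b | TF | ih | hih; F -> i | bi; T -> b | hih.
TERM: introduce A -> b, C -> h, B -> i and substitute in every rule of length ≥2.
BIN: S -> CBC becomes S -> CD, D -> BC; T -> CBC becomes T -> CE, E -> BC.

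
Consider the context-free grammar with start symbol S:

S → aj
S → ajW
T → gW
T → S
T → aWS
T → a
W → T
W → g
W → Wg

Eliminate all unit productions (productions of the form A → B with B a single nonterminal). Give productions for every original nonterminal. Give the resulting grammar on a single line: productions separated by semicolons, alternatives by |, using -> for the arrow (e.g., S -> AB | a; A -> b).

S -> aj | ajW; T -> a | aj | gW | aWS | ajW; W -> a | g | Wg | aj | gW | aWS | ajW

Unit productions: T->S, W->T.
Unit pairs (A ⇒* B via units): (T,S), (W,S), (W,T).
S: inherits non-unit rules of {S} → aj | ajW.
T: inherits non-unit rules of {S, T} → a | aWS | aj | ajW | gW.
W: inherits non-unit rules of {S, T, W} → Wg | a | aWS | aj | ajW | g | gW.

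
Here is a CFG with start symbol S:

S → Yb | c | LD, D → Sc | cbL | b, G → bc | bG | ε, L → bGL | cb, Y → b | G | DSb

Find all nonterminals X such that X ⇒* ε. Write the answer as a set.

Directly nullable (have an ε-rule): {G}.
Y is nullable via Y -> G (every symbol on the right is already known nullable).
Not nullable: D, L, S — each has a terminal in every rule's right-hand side or depends on a non-nullable symbol.

{G, Y}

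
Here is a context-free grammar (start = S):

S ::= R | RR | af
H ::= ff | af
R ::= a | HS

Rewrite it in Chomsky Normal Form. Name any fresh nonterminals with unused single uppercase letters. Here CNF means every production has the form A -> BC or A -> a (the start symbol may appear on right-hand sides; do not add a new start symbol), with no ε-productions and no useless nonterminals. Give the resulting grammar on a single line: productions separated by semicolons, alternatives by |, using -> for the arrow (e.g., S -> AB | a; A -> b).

No ε-productions.
After unit-elimination: S -> a | HS | RR | af; H -> af | ff; R -> a | HS.
TERM: introduce A -> a, B -> f and substitute in every rule of length ≥2.

S -> a | AB | HS | RR; A -> a; B -> f; H -> AB | BB; R -> a | HS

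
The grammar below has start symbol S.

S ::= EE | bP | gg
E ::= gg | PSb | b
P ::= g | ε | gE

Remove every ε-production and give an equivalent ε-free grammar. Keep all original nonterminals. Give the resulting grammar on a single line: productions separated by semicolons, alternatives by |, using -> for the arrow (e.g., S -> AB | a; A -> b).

S -> b | EE | bP | gg; E -> b | Sb | gg | PSb; P -> g | gE

Nullable set: {P}.
S -> bP: P nullable, giving b | bP.
E -> PSb: P nullable, giving PSb | Sb.
Drop P -> ε.
Unchanged (no nullable symbols): S -> EE; S -> gg; E -> b; E -> gg; P -> g; P -> gE.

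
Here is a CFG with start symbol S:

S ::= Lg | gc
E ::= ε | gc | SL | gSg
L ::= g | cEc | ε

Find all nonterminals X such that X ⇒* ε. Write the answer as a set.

{E, L}

Directly nullable (have an ε-rule): {E, L}.
Not nullable: S — each has a terminal in every rule's right-hand side or depends on a non-nullable symbol.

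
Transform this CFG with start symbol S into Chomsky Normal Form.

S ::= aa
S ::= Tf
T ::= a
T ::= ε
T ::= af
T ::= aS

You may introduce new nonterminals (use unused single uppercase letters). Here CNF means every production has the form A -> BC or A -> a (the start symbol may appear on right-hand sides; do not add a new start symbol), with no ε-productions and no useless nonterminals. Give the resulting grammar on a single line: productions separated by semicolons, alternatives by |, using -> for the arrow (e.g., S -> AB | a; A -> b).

Nullable: {T}; after ε-elimination: S -> f | Tf | aa; T -> a | aS | af.
No unit productions to eliminate.
TERM: introduce B -> a, A -> f and substitute in every rule of length ≥2.

S -> f | BB | TA; A -> f; B -> a; T -> a | BA | BS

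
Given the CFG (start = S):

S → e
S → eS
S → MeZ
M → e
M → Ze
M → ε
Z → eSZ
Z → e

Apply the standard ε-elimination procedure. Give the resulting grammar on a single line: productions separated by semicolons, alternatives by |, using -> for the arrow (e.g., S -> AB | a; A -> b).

S -> e | eS | eZ | MeZ; M -> e | Ze; Z -> e | eSZ

Nullable set: {M}.
S -> MeZ: M nullable, giving MeZ | eZ.
Drop M -> ε.
Unchanged (no nullable symbols): S -> e; S -> eS; M -> Ze; M -> e; Z -> e; Z -> eSZ.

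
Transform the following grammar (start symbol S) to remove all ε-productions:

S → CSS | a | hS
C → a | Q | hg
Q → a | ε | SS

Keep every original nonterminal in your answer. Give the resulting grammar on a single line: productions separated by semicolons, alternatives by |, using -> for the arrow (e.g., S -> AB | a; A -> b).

S -> a | SS | hS | CSS; C -> Q | a | hg; Q -> a | SS

Nullable set: {C, Q}.
S -> CSS: C nullable, giving CSS | SS.
C -> Q: Q nullable, giving Q.
Drop Q -> ε.
Unchanged (no nullable symbols): S -> a; S -> hS; C -> a; C -> hg; Q -> SS; Q -> a.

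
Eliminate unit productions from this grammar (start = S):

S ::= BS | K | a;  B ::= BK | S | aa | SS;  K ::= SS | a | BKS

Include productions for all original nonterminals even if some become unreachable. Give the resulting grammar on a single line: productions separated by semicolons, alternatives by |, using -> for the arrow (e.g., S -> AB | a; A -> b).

Unit productions: B->S, S->K.
Unit pairs (A ⇒* B via units): (B,K), (B,S), (S,K).
S: inherits non-unit rules of {K, S} → BKS | BS | SS | a.
B: inherits non-unit rules of {B, K, S} → BK | BKS | BS | SS | a | aa.
K: inherits non-unit rules of {K} → BKS | SS | a.

S -> a | BS | SS | BKS; B -> a | BK | BS | SS | aa | BKS; K -> a | SS | BKS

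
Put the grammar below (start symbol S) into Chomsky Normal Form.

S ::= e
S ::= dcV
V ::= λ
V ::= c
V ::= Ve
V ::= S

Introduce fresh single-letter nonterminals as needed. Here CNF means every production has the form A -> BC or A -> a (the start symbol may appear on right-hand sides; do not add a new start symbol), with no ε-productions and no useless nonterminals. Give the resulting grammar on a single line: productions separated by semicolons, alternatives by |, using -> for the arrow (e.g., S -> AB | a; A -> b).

Nullable: {V}; after ε-elimination: S -> e | dc | dcV; V -> S | c | e | Ve.
After unit-elimination: S -> e | dc | dcV; V -> c | e | Ve | dc | dcV.
TERM: introduce B -> c, A -> d, C -> e and substitute in every rule of length ≥2.
BIN: S -> ABV becomes S -> AD, D -> BV; V -> ABV becomes V -> AE, E -> BV.

S -> e | AB | AD; A -> d; B -> c; C -> e; D -> BV; E -> BV; V -> c | e | AB | AE | VC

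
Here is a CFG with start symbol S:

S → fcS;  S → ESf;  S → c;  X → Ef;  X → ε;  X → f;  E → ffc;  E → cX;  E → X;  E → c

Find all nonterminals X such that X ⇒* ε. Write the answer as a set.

{E, X}

Directly nullable (have an ε-rule): {X}.
E is nullable via E -> X (every symbol on the right is already known nullable).
Not nullable: S — each has a terminal in every rule's right-hand side or depends on a non-nullable symbol.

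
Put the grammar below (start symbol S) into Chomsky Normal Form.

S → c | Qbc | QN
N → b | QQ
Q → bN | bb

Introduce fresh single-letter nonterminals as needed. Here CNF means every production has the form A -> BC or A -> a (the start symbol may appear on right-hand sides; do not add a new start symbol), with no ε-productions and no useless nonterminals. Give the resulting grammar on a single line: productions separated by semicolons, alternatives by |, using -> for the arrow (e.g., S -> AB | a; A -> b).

No ε-productions.
No unit productions to eliminate.
TERM: introduce A -> b, B -> c and substitute in every rule of length ≥2.
BIN: S -> QAB becomes S -> QC, C -> AB.

S -> c | QC | QN; A -> b; B -> c; C -> AB; N -> b | QQ; Q -> AA | AN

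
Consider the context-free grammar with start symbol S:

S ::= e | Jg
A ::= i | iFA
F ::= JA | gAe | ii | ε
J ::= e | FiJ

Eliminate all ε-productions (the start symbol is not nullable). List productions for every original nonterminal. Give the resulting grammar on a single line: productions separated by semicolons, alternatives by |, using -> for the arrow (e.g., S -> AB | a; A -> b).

Nullable set: {F}.
A -> iFA: F nullable, giving iA | iFA.
Drop F -> ε.
J -> FiJ: F nullable, giving FiJ | iJ.
Unchanged (no nullable symbols): S -> Jg; S -> e; A -> i; F -> JA; F -> gAe; F -> ii; J -> e.

S -> e | Jg; A -> i | iA | iFA; F -> JA | ii | gAe; J -> e | iJ | FiJ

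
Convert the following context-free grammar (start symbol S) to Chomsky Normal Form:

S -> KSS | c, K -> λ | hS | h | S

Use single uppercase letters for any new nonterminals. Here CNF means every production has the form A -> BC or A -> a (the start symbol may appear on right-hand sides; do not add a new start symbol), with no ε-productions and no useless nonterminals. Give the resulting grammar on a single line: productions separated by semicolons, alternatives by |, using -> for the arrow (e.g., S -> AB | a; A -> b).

Nullable: {K}; after ε-elimination: S -> c | SS | KSS; K -> S | h | hS.
After unit-elimination: S -> c | SS | KSS; K -> c | h | SS | hS | KSS.
TERM: introduce A -> h and substitute in every rule of length ≥2.
BIN: K -> KSS becomes K -> KB, B -> SS; S -> KSS becomes S -> KC, C -> SS.

S -> c | KC | SS; A -> h; B -> SS; C -> SS; K -> c | h | AS | KB | SS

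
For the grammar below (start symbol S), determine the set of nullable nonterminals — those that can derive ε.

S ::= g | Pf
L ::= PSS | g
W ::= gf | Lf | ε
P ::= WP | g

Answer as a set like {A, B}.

{W}

Directly nullable (have an ε-rule): {W}.
Not nullable: L, P, S — each has a terminal in every rule's right-hand side or depends on a non-nullable symbol.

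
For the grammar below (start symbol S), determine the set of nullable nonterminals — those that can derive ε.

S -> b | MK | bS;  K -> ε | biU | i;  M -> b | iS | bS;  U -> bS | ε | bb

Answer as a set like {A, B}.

{K, U}

Directly nullable (have an ε-rule): {K, U}.
Not nullable: M, S — each has a terminal in every rule's right-hand side or depends on a non-nullable symbol.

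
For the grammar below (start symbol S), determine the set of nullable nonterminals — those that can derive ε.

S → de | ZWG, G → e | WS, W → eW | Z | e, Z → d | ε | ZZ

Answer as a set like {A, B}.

Directly nullable (have an ε-rule): {Z}.
W is nullable via W -> Z (every symbol on the right is already known nullable).
Not nullable: G, S — each has a terminal in every rule's right-hand side or depends on a non-nullable symbol.

{W, Z}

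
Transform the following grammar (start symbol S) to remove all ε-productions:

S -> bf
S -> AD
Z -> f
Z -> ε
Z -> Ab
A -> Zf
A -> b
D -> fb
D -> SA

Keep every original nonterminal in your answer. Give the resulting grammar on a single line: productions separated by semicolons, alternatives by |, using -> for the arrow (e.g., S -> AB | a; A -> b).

Nullable set: {Z}.
A -> Zf: Z nullable, giving Zf | f.
Drop Z -> ε.
Unchanged (no nullable symbols): S -> AD; S -> bf; A -> b; D -> SA; D -> fb; Z -> Ab; Z -> f.

S -> AD | bf; A -> b | f | Zf; D -> SA | fb; Z -> f | Ab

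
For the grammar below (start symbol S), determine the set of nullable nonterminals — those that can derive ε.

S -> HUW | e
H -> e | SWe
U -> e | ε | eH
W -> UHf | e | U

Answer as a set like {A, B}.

{U, W}

Directly nullable (have an ε-rule): {U}.
W is nullable via W -> U (every symbol on the right is already known nullable).
Not nullable: H, S — each has a terminal in every rule's right-hand side or depends on a non-nullable symbol.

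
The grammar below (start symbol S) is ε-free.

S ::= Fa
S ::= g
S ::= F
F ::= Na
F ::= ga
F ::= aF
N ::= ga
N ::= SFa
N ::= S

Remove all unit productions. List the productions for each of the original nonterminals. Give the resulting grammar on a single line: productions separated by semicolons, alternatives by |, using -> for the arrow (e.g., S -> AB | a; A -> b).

S -> g | Fa | Na | aF | ga; F -> Na | aF | ga; N -> g | Fa | Na | aF | ga | SFa

Unit productions: N->S, S->F.
Unit pairs (A ⇒* B via units): (N,F), (N,S), (S,F).
S: inherits non-unit rules of {F, S} → Fa | Na | aF | g | ga.
F: inherits non-unit rules of {F} → Na | aF | ga.
N: inherits non-unit rules of {F, N, S} → Fa | Na | SFa | aF | g | ga.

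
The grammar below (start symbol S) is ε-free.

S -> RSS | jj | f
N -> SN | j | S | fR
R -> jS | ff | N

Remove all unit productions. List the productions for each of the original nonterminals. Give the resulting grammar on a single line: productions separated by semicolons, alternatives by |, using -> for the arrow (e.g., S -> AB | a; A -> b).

Unit productions: N->S, R->N.
Unit pairs (A ⇒* B via units): (N,S), (R,N), (R,S).
S: inherits non-unit rules of {S} → RSS | f | jj.
N: inherits non-unit rules of {N, S} → RSS | SN | f | fR | j | jj.
R: inherits non-unit rules of {N, R, S} → RSS | SN | f | fR | ff | j | jS | jj.

S -> f | jj | RSS; N -> f | j | SN | fR | jj | RSS; R -> f | j | SN | fR | ff | jS | jj | RSS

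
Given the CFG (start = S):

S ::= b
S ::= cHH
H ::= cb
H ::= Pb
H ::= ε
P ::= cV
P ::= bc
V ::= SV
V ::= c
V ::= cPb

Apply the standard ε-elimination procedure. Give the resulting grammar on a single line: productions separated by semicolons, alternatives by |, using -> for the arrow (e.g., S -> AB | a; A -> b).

Nullable set: {H}.
S -> cHH: H, H nullable, giving c | cH | cHH.
Drop H -> ε.
Unchanged (no nullable symbols): S -> b; H -> Pb; H -> cb; P -> bc; P -> cV; V -> SV; V -> c; V -> cPb.

S -> b | c | cH | cHH; H -> Pb | cb; P -> bc | cV; V -> c | SV | cPb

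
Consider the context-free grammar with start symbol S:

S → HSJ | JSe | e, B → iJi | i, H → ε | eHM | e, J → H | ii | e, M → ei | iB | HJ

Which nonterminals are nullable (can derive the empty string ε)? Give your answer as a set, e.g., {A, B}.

{H, J, M}

Directly nullable (have an ε-rule): {H}.
J is nullable via J -> H (every symbol on the right is already known nullable).
M is nullable via M -> HJ (every symbol on the right is already known nullable).
Not nullable: B, S — each has a terminal in every rule's right-hand side or depends on a non-nullable symbol.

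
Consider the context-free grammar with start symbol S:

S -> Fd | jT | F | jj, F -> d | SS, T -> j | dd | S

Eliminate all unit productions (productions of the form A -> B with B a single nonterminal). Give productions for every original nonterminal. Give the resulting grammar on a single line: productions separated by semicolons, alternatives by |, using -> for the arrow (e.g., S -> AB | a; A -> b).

Unit productions: S->F, T->S.
Unit pairs (A ⇒* B via units): (S,F), (T,F), (T,S).
S: inherits non-unit rules of {F, S} → Fd | SS | d | jT | jj.
F: inherits non-unit rules of {F} → SS | d.
T: inherits non-unit rules of {F, S, T} → Fd | SS | d | dd | j | jT | jj.

S -> d | Fd | SS | jT | jj; F -> d | SS; T -> d | j | Fd | SS | dd | jT | jj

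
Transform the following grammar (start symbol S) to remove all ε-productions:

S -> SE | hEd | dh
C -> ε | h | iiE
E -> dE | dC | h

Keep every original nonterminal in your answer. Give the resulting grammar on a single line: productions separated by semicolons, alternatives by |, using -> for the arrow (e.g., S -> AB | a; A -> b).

Nullable set: {C}.
Drop C -> ε.
E -> dC: C nullable, giving d | dC.
Unchanged (no nullable symbols): S -> SE; S -> dh; S -> hEd; C -> h; C -> iiE; E -> dE; E -> h.

S -> SE | dh | hEd; C -> h | iiE; E -> d | h | dC | dE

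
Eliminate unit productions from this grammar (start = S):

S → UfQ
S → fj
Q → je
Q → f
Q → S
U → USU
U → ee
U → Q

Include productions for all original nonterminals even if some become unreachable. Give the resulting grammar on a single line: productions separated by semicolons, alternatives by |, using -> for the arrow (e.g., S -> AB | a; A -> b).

Unit productions: Q->S, U->Q.
Unit pairs (A ⇒* B via units): (Q,S), (U,Q), (U,S).
S: inherits non-unit rules of {S} → UfQ | fj.
Q: inherits non-unit rules of {Q, S} → UfQ | f | fj | je.
U: inherits non-unit rules of {Q, S, U} → USU | UfQ | ee | f | fj | je.

S -> fj | UfQ; Q -> f | fj | je | UfQ; U -> f | ee | fj | je | USU | UfQ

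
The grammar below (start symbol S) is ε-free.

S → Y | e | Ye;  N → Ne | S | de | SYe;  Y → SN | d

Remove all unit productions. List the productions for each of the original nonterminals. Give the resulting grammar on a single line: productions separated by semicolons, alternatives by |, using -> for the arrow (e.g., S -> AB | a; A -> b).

S -> d | e | SN | Ye; N -> d | e | Ne | SN | Ye | de | SYe; Y -> d | SN

Unit productions: N->S, S->Y.
Unit pairs (A ⇒* B via units): (N,S), (N,Y), (S,Y).
S: inherits non-unit rules of {S, Y} → SN | Ye | d | e.
N: inherits non-unit rules of {N, S, Y} → Ne | SN | SYe | Ye | d | de | e.
Y: inherits non-unit rules of {Y} → SN | d.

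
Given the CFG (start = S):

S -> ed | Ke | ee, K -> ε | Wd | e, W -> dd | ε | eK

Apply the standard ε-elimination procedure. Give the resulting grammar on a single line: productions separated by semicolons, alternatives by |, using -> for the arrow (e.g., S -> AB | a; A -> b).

Nullable set: {K, W}.
S -> Ke: K nullable, giving Ke | e.
Drop K -> ε.
K -> Wd: W nullable, giving Wd | d.
Drop W -> ε.
W -> eK: K nullable, giving e | eK.
Unchanged (no nullable symbols): S -> ed; S -> ee; K -> e; W -> dd.

S -> e | Ke | ed | ee; K -> d | e | Wd; W -> e | dd | eK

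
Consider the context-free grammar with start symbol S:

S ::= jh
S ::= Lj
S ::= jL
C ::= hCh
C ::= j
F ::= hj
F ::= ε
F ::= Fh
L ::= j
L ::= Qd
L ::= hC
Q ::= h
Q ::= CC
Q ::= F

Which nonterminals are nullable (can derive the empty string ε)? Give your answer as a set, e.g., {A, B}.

Directly nullable (have an ε-rule): {F}.
Q is nullable via Q -> F (every symbol on the right is already known nullable).
Not nullable: C, L, S — each has a terminal in every rule's right-hand side or depends on a non-nullable symbol.

{F, Q}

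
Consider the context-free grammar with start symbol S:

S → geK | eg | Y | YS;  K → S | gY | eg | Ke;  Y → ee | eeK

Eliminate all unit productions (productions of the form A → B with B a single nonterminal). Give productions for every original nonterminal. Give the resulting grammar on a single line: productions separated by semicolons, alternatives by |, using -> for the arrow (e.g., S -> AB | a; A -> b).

Unit productions: K->S, S->Y.
Unit pairs (A ⇒* B via units): (K,S), (K,Y), (S,Y).
S: inherits non-unit rules of {S, Y} → YS | ee | eeK | eg | geK.
K: inherits non-unit rules of {K, S, Y} → Ke | YS | ee | eeK | eg | gY | geK.
Y: inherits non-unit rules of {Y} → ee | eeK.

S -> YS | ee | eg | eeK | geK; K -> Ke | YS | ee | eg | gY | eeK | geK; Y -> ee | eeK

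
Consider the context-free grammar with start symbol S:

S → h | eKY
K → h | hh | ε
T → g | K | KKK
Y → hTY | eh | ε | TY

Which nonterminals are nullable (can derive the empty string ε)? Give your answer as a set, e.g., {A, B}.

{K, T, Y}

Directly nullable (have an ε-rule): {K, Y}.
T is nullable via T -> K (every symbol on the right is already known nullable).
Not nullable: S — each has a terminal in every rule's right-hand side or depends on a non-nullable symbol.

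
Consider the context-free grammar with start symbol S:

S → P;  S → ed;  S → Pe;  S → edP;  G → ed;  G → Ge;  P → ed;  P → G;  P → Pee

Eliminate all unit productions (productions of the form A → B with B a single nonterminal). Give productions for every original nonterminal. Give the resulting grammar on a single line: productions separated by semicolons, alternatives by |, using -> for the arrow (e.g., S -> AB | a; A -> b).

Unit productions: P->G, S->P.
Unit pairs (A ⇒* B via units): (P,G), (S,G), (S,P).
S: inherits non-unit rules of {G, P, S} → Ge | Pe | Pee | ed | edP.
G: inherits non-unit rules of {G} → Ge | ed.
P: inherits non-unit rules of {G, P} → Ge | Pee | ed.

S -> Ge | Pe | ed | Pee | edP; G -> Ge | ed; P -> Ge | ed | Pee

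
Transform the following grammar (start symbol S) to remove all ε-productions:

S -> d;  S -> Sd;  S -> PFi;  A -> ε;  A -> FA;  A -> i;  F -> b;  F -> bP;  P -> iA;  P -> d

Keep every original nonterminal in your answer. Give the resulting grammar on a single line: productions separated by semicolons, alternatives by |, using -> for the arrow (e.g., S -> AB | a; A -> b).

Nullable set: {A}.
Drop A -> ε.
A -> FA: A nullable, giving F | FA.
P -> iA: A nullable, giving i | iA.
Unchanged (no nullable symbols): S -> PFi; S -> Sd; S -> d; A -> i; F -> b; F -> bP; P -> d.

S -> d | Sd | PFi; A -> F | i | FA; F -> b | bP; P -> d | i | iA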